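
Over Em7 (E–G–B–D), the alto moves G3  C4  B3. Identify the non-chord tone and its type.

C4 is an appoggiatura.

The harmony at that moment is E minor seventh chord (E, G, B, D); C4 is not a chord tone.
It is approached by leap up from G3 and left by step down to B3.
Leap in, step out — an appoggiatura.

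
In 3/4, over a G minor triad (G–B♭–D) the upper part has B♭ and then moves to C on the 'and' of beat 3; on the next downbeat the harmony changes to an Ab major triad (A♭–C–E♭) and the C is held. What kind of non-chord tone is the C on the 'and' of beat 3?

Anticipation.

The harmony at that moment is G minor triad (G, B♭, D); C is not a chord tone.
It is approached by step up from B♭ and then sustained as the same pitch into the next harmony.
Arriving early and becoming a chord tone when the harmony changes — an anticipation.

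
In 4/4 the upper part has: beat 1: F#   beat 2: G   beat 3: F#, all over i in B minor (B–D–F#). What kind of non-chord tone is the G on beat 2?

The harmony at that moment is B minor triad (B, D, F#); G is not a chord tone.
It is approached by step up from F# and left by step down to F#.
Step away and step back to the same note — a neighbor tone (upper neighbor).

Upper neighbor tone.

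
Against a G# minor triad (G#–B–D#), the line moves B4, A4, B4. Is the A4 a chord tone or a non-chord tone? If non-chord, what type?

Non-chord tone — a neighbor tone.

The harmony at that moment is G# minor triad (G#, B, D#); A4 is not a chord tone.
It is approached by step down from B4 and left by step up to B4.
Step away and step back to the same note — a neighbor tone (lower neighbor).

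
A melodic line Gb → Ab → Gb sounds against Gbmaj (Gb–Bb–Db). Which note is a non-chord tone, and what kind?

The harmony at that moment is Gb major triad (Gb, Bb, Db); Ab is not a chord tone.
It is approached by step up from Gb and left by step down to Gb.
Step away and step back to the same note — a neighbor tone (upper neighbor).

Ab is a neighbor tone.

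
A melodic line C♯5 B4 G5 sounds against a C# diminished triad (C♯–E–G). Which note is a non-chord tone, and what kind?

B4 is an escape tone.

The harmony at that moment is C♯ diminished triad (C♯, E, G); B4 is not a chord tone.
It is approached by step down from C♯5 and left by leap up to G5.
Step in, leap out — an escape tone.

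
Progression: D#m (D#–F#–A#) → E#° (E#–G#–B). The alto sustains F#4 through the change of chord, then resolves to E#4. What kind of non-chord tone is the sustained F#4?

F#4 is a suspension.

The harmony at that moment is E# diminished triad (E#, G#, B); F#4 is not a chord tone.
It is held over (the same pitch as the preceding F#4) and left by step down to E#4.
Held over from the previous chord and resolving down by step — a suspension.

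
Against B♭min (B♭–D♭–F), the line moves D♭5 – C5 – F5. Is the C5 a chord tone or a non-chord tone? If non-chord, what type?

Non-chord tone — an escape tone.

The harmony at that moment is B♭ minor triad (B♭, D♭, F); C5 is not a chord tone.
It is approached by step down from D♭5 and left by leap up to F5.
Step in, leap out — an escape tone.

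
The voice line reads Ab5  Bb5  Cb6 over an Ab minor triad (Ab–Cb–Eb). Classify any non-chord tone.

The harmony at that moment is Ab minor triad (Ab, Cb, Eb); Bb5 is not a chord tone.
It is approached by step up from Ab5 and left by step up to Cb6.
Step in, step out in the same direction — a passing tone.

Bb5 is a passing tone.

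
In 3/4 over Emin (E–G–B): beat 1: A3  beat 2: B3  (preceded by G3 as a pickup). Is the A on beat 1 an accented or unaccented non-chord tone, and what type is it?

Accented passing tone.

The harmony at that moment is E minor triad (E, G, B); A3 is not a chord tone.
It is approached by step up from G3 and left by step up to B3.
Step in, step out in the same direction — a passing tone.
It falls on the downbeat, so it is accented.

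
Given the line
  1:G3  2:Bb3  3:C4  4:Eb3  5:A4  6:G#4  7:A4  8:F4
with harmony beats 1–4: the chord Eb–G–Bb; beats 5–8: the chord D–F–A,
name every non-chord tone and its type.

C4 (beat 3) — escape tone; G#4 (beat 6) — neighbor tone.

The harmony at that moment is Eb major triad (Eb, G, Bb); C4 is not a chord tone.
It is approached by step up from Bb3 and left by leap down to Eb3.
Step in, leap out — an escape tone.
The harmony at that moment is D minor triad (D, F, A); G#4 is not a chord tone.
It is approached by step down from A4 and left by step up to A4.
Step away and step back to the same note — a neighbor tone (lower neighbor).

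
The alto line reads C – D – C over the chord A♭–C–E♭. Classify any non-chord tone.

The harmony at that moment is A♭ major triad (A♭, C, E♭); D is not a chord tone.
It is approached by step up from C and left by step down to C.
Step away and step back to the same note — a neighbor tone (upper neighbor).

D is a neighbor tone.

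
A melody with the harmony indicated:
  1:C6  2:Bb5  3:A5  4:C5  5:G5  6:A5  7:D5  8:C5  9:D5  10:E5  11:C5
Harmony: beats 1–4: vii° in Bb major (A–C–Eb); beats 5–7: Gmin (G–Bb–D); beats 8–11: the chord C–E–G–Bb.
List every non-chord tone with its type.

The harmony at that moment is A diminished triad (A, C, Eb); Bb5 is not a chord tone.
It is approached by step down from C6 and left by step down to A5.
Step in, step out in the same direction — a passing tone.
The harmony at that moment is G minor triad (G, Bb, D); A5 is not a chord tone.
It is approached by step up from G5 and left by leap down to D5.
Step in, leap out — an escape tone.
The harmony at that moment is C dominant seventh chord (C, E, G, Bb); D5 is not a chord tone.
It is approached by step up from C5 and left by step up to E5.
Step in, step out in the same direction — a passing tone.

Bb5 (beat 2) — passing tone; A5 (beat 6) — escape tone; D5 (beat 9) — passing tone.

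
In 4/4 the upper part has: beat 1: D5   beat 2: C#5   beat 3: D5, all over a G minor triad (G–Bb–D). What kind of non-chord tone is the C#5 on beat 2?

The harmony at that moment is G minor triad (G, Bb, D); C#5 is not a chord tone.
It is approached by step down from D5 and left by step up to D5.
Step away and step back to the same note — a neighbor tone (lower neighbor).

Lower neighbor tone.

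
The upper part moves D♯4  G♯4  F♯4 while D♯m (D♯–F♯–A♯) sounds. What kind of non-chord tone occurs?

The harmony at that moment is D♯ minor triad (D♯, F♯, A♯); G♯4 is not a chord tone.
It is approached by leap up from D♯4 and left by step down to F♯4.
Leap in, step out — an appoggiatura.

G♯4 is an appoggiatura.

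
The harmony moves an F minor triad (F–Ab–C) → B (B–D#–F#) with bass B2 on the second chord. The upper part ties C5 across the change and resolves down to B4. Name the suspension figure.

At the second chord the bass is B2. The suspended C5 lies a ninth above the bass; after resolving down by step to B4, the interval above the bass becomes an octave.
Suspension figures are named by those two intervals: 9–8.

9–8 suspension.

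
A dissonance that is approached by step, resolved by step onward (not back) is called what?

Passing tone.

Approach: by step. Departure: by step, continuing in the same direction.
Stepwise on both sides with no change of direction means the note fills in the space between two different chord tones — a passing tone. (Had it turned back to its starting note it would be a neighbor tone instead.)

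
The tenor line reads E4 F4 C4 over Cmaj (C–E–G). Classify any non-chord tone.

F4 is an escape tone.

The harmony at that moment is C major triad (C, E, G); F4 is not a chord tone.
It is approached by step up from E4 and left by leap down to C4.
Step in, leap out — an escape tone.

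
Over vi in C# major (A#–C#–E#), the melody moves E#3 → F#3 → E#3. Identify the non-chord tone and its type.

F#3 is a neighbor tone.

The harmony at that moment is A# minor triad (A#, C#, E#); F#3 is not a chord tone.
It is approached by step up from E#3 and left by step down to E#3.
Step away and step back to the same note — a neighbor tone (upper neighbor).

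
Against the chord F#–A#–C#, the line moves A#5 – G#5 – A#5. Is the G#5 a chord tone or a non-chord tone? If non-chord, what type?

Non-chord tone — a neighbor tone.

The harmony at that moment is F# major triad (F#, A#, C#); G#5 is not a chord tone.
It is approached by step down from A#5 and left by step up to A#5.
Step away and step back to the same note — a neighbor tone (lower neighbor).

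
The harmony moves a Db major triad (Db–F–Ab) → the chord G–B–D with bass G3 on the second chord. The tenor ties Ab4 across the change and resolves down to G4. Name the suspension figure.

9–8 suspension.

At the second chord the bass is G3. The suspended Ab4 lies a ninth above the bass; after resolving down by step to G4, the interval above the bass becomes an octave.
Suspension figures are named by those two intervals: 9–8.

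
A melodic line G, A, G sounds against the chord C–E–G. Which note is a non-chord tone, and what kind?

The harmony at that moment is C major triad (C, E, G); A is not a chord tone.
It is approached by step up from G and left by step down to G.
Step away and step back to the same note — a neighbor tone (upper neighbor).

A is a neighbor tone.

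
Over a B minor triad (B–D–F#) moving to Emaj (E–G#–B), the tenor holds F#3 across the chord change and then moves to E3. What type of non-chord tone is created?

The harmony at that moment is E major triad (E, G#, B); F#3 is not a chord tone.
It is held over (the same pitch as the preceding F#3) and left by step down to E3.
Held over from the previous chord and resolving down by step — a suspension.

F#3 is a suspension.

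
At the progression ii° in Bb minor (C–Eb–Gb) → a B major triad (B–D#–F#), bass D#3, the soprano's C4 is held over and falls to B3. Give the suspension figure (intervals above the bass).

7–6 suspension.

At the second chord the bass is D#3. The suspended C4 lies a seventh above the bass; after resolving down by step to B3, the interval above the bass becomes a sixth.
Suspension figures are named by those two intervals: 7–6.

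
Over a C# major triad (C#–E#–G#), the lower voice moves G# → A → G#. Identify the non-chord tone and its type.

A is a neighbor tone.

The harmony at that moment is C# major triad (C#, E#, G#); A is not a chord tone.
It is approached by step up from G# and left by step down to G#.
Step away and step back to the same note — a neighbor tone (upper neighbor).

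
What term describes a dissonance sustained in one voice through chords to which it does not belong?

Pedal tone.

Approach: none. Departure: none — a single pitch is sustained while the chords change around it, passing through harmonies that do not contain it.
No melodic motion at all; the dissonance is created entirely by the moving harmonies against the stationary note — a pedal tone (pedal point).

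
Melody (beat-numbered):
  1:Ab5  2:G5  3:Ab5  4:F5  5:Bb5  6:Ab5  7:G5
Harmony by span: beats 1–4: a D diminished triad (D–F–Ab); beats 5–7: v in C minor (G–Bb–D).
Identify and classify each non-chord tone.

G5 (beat 2) — neighbor tone; Ab5 (beat 6) — passing tone.

The harmony at that moment is D diminished triad (D, F, Ab); G5 is not a chord tone.
It is approached by step down from Ab5 and left by step up to Ab5.
Step away and step back to the same note — a neighbor tone (lower neighbor).
The harmony at that moment is G minor triad (G, Bb, D); Ab5 is not a chord tone.
It is approached by step down from Bb5 and left by step down to G5.
Step in, step out in the same direction — a passing tone.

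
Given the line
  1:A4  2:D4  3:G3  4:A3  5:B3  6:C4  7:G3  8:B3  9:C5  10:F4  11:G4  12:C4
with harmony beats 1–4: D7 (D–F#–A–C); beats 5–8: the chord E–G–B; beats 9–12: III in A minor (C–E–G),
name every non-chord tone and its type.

G3 (beat 3) — appoggiatura; C4 (beat 6) — escape tone; F4 (beat 10) — appoggiatura.

The harmony at that moment is D dominant seventh chord (D, F#, A, C); G3 is not a chord tone.
It is approached by leap down from D4 and left by step up to A3.
Leap in, step out — an appoggiatura.
The harmony at that moment is E minor triad (E, G, B); C4 is not a chord tone.
It is approached by step up from B3 and left by leap down to G3.
Step in, leap out — an escape tone.
The harmony at that moment is C major triad (C, E, G); F4 is not a chord tone.
It is approached by leap down from C5 and left by step up to G4.
Leap in, step out — an appoggiatura.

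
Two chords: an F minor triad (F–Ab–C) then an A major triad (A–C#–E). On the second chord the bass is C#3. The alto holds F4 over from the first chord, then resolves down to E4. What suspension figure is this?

4–3 suspension.

At the second chord the bass is C#3. The suspended F4 lies a fourth above the bass; after resolving down by step to E4, the interval above the bass becomes a third.
Suspension figures are named by those two intervals: 4–3.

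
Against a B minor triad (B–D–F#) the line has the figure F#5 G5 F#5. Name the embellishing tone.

The harmony at that moment is B minor triad (B, D, F#); G5 is not a chord tone.
It is approached by step up from F#5 and left by step down to F#5.
Step away and step back to the same note — a neighbor tone (upper neighbor).

G5 is a neighbor tone.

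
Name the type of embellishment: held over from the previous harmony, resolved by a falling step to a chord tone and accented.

Suspension.

Approach: by preparation — the pitch is first a chord tone, then held (tied or repeated) while the harmony changes under it. Departure: down by step. Metric position: strong.
A prepared dissonance that resolves downward by step — a suspension. (The same figure resolving upward would be a retardation.)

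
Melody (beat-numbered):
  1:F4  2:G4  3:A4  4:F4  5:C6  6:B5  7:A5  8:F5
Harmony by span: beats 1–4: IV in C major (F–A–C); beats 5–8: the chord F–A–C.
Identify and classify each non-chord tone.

G4 (beat 2) — passing tone; B5 (beat 6) — passing tone.

The harmony at that moment is F major triad (F, A, C); G4 is not a chord tone.
It is approached by step up from F4 and left by step up to A4.
Step in, step out in the same direction — a passing tone.
The harmony at that moment is F major triad (F, A, C); B5 is not a chord tone.
It is approached by step down from C6 and left by step down to A5.
Step in, step out in the same direction — a passing tone.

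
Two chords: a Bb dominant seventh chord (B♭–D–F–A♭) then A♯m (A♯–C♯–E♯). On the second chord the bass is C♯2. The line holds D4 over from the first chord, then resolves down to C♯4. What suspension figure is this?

At the second chord the bass is C♯2. The suspended D4 lies a ninth above the bass; after resolving down by step to C♯4, the interval above the bass becomes an octave.
Suspension figures are named by those two intervals: 9–8.

9–8 suspension.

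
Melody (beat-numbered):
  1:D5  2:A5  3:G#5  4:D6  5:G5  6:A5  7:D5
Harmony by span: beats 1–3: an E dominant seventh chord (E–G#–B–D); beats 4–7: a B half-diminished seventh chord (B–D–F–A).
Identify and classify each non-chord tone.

A5 (beat 2) — appoggiatura; G5 (beat 5) — appoggiatura.

The harmony at that moment is E dominant seventh chord (E, G#, B, D); A5 is not a chord tone.
It is approached by leap up from D5 and left by step down to G#5.
Leap in, step out — an appoggiatura.
The harmony at that moment is B half-diminished seventh chord (B, D, F, A); G5 is not a chord tone.
It is approached by leap down from D6 and left by step up to A5.
Leap in, step out — an appoggiatura.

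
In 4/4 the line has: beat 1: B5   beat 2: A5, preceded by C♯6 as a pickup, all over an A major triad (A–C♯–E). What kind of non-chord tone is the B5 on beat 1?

Passing tone.

The harmony at that moment is A major triad (A, C♯, E); B5 is not a chord tone.
It is approached by step down from C♯6 and left by step down to A5.
Step in, step out in the same direction — a passing tone.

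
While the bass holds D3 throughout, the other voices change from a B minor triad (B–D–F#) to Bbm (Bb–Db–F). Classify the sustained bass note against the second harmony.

The harmony at that moment is Bb minor triad (Bb, Db, F); D3 is not a chord tone.
It is held over (the same pitch as the preceding D3) and then sustained as the same pitch into the next harmony.
Sustained through a change of harmony — a pedal tone.

Pedal tone (pedal point).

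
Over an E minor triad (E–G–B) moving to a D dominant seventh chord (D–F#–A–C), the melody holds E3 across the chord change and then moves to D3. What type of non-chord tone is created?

E3 is a suspension.

The harmony at that moment is D dominant seventh chord (D, F#, A, C); E3 is not a chord tone.
It is held over (the same pitch as the preceding E3) and left by step down to D3.
Held over from the previous chord and resolving down by step — a suspension.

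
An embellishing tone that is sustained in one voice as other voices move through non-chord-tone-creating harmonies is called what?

Pedal tone.

Approach: none. Departure: none — a single pitch is sustained while the chords change around it, passing through harmonies that do not contain it.
No melodic motion at all; the dissonance is created entirely by the moving harmonies against the stationary note — a pedal tone (pedal point).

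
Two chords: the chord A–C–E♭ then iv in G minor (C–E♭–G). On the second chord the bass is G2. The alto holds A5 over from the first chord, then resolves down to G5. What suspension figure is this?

9–8 suspension.

At the second chord the bass is G2. The suspended A5 lies a ninth above the bass; after resolving down by step to G5, the interval above the bass becomes an octave.
Suspension figures are named by those two intervals: 9–8.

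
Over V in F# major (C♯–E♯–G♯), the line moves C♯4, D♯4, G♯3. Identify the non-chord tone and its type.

D♯4 is an escape tone.

The harmony at that moment is C♯ major triad (C♯, E♯, G♯); D♯4 is not a chord tone.
It is approached by step up from C♯4 and left by leap down to G♯3.
Step in, leap out — an escape tone.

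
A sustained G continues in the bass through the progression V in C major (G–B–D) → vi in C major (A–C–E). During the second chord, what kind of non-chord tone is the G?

The harmony at that moment is A minor triad (A, C, E); G is not a chord tone.
It is held over (the same pitch as the preceding G) and then sustained as the same pitch into the next harmony.
Sustained through a change of harmony — a pedal tone.

Pedal tone (pedal point).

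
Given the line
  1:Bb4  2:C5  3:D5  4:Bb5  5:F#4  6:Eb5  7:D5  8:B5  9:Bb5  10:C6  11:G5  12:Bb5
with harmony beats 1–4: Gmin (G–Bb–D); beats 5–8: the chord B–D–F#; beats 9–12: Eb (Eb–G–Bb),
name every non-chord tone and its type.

C5 (beat 2) — passing tone; Eb5 (beat 6) — appoggiatura; C6 (beat 10) — escape tone.

The harmony at that moment is G minor triad (G, Bb, D); C5 is not a chord tone.
It is approached by step up from Bb4 and left by step up to D5.
Step in, step out in the same direction — a passing tone.
The harmony at that moment is B minor triad (B, D, F#); Eb5 is not a chord tone.
It is approached by leap up from F#4 and left by step down to D5.
Leap in, step out — an appoggiatura.
The harmony at that moment is Eb major triad (Eb, G, Bb); C6 is not a chord tone.
It is approached by step up from Bb5 and left by leap down to G5.
Step in, leap out — an escape tone.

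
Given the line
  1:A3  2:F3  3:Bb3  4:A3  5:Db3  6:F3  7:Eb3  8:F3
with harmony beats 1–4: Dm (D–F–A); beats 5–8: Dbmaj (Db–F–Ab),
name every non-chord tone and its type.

Bb3 (beat 3) — appoggiatura; Eb3 (beat 7) — neighbor tone.

The harmony at that moment is D minor triad (D, F, A); Bb3 is not a chord tone.
It is approached by leap up from F3 and left by step down to A3.
Leap in, step out — an appoggiatura.
The harmony at that moment is Db major triad (Db, F, Ab); Eb3 is not a chord tone.
It is approached by step down from F3 and left by step up to F3.
Step away and step back to the same note — a neighbor tone (lower neighbor).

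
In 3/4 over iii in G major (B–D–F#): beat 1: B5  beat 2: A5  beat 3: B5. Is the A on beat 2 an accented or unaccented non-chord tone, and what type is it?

Unaccented neighbor tone.

The harmony at that moment is B minor triad (B, D, F#); A5 is not a chord tone.
It is approached by step down from B5 and left by step up to B5.
Step away and step back to the same note — a neighbor tone (lower neighbor).
It falls on a weak beat, so it is unaccented.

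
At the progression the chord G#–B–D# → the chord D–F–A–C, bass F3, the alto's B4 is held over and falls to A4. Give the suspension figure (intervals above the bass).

4–3 suspension.

At the second chord the bass is F3. The suspended B4 lies a fourth above the bass; after resolving down by step to A4, the interval above the bass becomes a third.
Suspension figures are named by those two intervals: 4–3.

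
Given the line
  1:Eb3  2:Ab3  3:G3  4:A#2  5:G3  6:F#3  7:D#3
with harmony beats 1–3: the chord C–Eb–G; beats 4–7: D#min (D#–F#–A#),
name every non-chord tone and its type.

The harmony at that moment is C minor triad (C, Eb, G); Ab3 is not a chord tone.
It is approached by leap up from Eb3 and left by step down to G3.
Leap in, step out — an appoggiatura.
The harmony at that moment is D# minor triad (D#, F#, A#); G3 is not a chord tone.
It is approached by leap up from A#2 and left by step down to F#3.
Leap in, step out — an appoggiatura.

Ab3 (beat 2) — appoggiatura; G3 (beat 5) — appoggiatura.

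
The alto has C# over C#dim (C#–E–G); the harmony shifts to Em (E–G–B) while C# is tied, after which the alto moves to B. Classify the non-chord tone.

C# is a suspension.

The harmony at that moment is E minor triad (E, G, B); C# is not a chord tone.
It is held over (the same pitch as the preceding C#) and left by step down to B.
Held over from the previous chord and resolving down by step — a suspension.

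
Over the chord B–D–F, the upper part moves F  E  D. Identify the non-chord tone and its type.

E is a passing tone.

The harmony at that moment is B diminished triad (B, D, F); E is not a chord tone.
It is approached by step down from F and left by step down to D.
Step in, step out in the same direction — a passing tone.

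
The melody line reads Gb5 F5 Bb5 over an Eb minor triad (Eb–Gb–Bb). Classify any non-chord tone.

The harmony at that moment is Eb minor triad (Eb, Gb, Bb); F5 is not a chord tone.
It is approached by step down from Gb5 and left by leap up to Bb5.
Step in, leap out — an escape tone.

F5 is an escape tone.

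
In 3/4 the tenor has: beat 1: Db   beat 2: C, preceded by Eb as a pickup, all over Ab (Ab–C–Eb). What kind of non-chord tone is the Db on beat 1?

Passing tone.

The harmony at that moment is Ab major triad (Ab, C, Eb); Db is not a chord tone.
It is approached by step down from Eb and left by step down to C.
Step in, step out in the same direction — a passing tone.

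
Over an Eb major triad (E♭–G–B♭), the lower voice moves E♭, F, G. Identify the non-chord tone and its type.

F is a passing tone.

The harmony at that moment is E♭ major triad (E♭, G, B♭); F is not a chord tone.
It is approached by step up from E♭ and left by step up to G.
Step in, step out in the same direction — a passing tone.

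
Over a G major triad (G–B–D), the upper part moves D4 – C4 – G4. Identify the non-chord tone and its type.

C4 is an escape tone.

The harmony at that moment is G major triad (G, B, D); C4 is not a chord tone.
It is approached by step down from D4 and left by leap up to G4.
Step in, leap out — an escape tone.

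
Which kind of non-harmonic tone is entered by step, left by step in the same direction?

Passing tone.

Approach: by step. Departure: by step, continuing in the same direction.
Stepwise on both sides with no change of direction means the note fills in the space between two different chord tones — a passing tone. (Had it turned back to its starting note it would be a neighbor tone instead.)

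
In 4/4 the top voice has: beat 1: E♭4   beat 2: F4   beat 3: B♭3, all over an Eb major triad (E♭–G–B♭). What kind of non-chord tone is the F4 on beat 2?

The harmony at that moment is E♭ major triad (E♭, G, B♭); F4 is not a chord tone.
It is approached by step up from E♭4 and left by leap down to B♭3.
Step in, leap out, on a weak beat — an escape tone.

Escape tone.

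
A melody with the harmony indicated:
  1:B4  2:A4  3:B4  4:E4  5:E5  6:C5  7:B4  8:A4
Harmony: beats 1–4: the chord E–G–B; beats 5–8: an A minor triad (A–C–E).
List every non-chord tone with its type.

A4 (beat 2) — neighbor tone; B4 (beat 7) — passing tone.

The harmony at that moment is E minor triad (E, G, B); A4 is not a chord tone.
It is approached by step down from B4 and left by step up to B4.
Step away and step back to the same note — a neighbor tone (lower neighbor).
The harmony at that moment is A minor triad (A, C, E); B4 is not a chord tone.
It is approached by step down from C5 and left by step down to A4.
Step in, step out in the same direction — a passing tone.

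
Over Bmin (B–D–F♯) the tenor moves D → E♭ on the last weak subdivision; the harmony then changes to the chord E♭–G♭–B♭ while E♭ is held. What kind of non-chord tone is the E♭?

The harmony at that moment is B minor triad (B, D, F♯); E♭ is not a chord tone.
It is approached by step up from D and then sustained as the same pitch into the next harmony.
Arriving early and becoming a chord tone when the harmony changes — an anticipation.

E♭ is an anticipation.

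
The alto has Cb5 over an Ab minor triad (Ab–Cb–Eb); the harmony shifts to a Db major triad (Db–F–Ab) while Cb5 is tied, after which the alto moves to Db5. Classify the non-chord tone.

The harmony at that moment is Db major triad (Db, F, Ab); Cb5 is not a chord tone.
It is held over (the same pitch as the preceding Cb5) and left by step up to Db5.
Held over from the previous chord and resolving up by step — a retardation.

Cb5 is a retardation.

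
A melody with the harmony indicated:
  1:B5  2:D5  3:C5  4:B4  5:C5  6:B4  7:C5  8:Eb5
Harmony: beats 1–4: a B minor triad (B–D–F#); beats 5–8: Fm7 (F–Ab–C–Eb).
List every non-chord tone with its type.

The harmony at that moment is B minor triad (B, D, F#); C5 is not a chord tone.
It is approached by step down from D5 and left by step down to B4.
Step in, step out in the same direction — a passing tone.
The harmony at that moment is F minor seventh chord (F, Ab, C, Eb); B4 is not a chord tone.
It is approached by step down from C5 and left by step up to C5.
Step away and step back to the same note — a neighbor tone (lower neighbor).

C5 (beat 3) — passing tone; B4 (beat 6) — neighbor tone.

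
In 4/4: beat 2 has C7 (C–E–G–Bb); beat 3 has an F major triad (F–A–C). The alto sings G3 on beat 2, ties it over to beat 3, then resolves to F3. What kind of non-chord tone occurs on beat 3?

The harmony at that moment is F major triad (F, A, C); G3 is not a chord tone.
It is held over (the same pitch as the preceding G3) and left by step down to F3.
Held over from the previous chord and resolving down by step — a suspension.

Suspension.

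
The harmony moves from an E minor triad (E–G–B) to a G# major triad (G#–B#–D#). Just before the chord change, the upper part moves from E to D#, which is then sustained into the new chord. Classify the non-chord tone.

D# is an anticipation.

The harmony at that moment is E minor triad (E, G, B); D# is not a chord tone.
It is approached by step down from E and then sustained as the same pitch into the next harmony.
Arriving early and becoming a chord tone when the harmony changes — an anticipation.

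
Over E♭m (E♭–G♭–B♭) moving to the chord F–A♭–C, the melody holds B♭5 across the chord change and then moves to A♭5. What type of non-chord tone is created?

B♭5 is a suspension.

The harmony at that moment is F minor triad (F, A♭, C); B♭5 is not a chord tone.
It is held over (the same pitch as the preceding B♭5) and left by step down to A♭5.
Held over from the previous chord and resolving down by step — a suspension.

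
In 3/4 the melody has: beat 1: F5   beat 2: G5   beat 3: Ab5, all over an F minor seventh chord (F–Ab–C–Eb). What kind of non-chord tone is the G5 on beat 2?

Passing tone.

The harmony at that moment is F minor seventh chord (F, Ab, C, Eb); G5 is not a chord tone.
It is approached by step up from F5 and left by step up to Ab5.
Step in, step out in the same direction — a passing tone.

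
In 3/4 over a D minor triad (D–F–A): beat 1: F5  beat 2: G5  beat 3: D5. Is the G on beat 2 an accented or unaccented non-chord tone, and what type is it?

The harmony at that moment is D minor triad (D, F, A); G5 is not a chord tone.
It is approached by step up from F5 and left by leap down to D5.
Step in, leap out — an escape tone.
It falls on a weak beat, so it is unaccented.

Unaccented escape tone.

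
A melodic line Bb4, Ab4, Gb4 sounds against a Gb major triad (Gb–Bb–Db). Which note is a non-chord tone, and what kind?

Ab4 is a passing tone.

The harmony at that moment is Gb major triad (Gb, Bb, Db); Ab4 is not a chord tone.
It is approached by step down from Bb4 and left by step down to Gb4.
Step in, step out in the same direction — a passing tone.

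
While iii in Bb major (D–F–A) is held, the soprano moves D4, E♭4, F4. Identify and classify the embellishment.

E♭4 is a passing tone.

The harmony at that moment is D minor triad (D, F, A); E♭4 is not a chord tone.
It is approached by step up from D4 and left by step up to F4.
Step in, step out in the same direction — a passing tone.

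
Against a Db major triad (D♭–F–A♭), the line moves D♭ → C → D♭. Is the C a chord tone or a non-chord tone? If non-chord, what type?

The harmony at that moment is D♭ major triad (D♭, F, A♭); C is not a chord tone.
It is approached by step down from D♭ and left by step up to D♭.
Step away and step back to the same note — a neighbor tone (lower neighbor).

Non-chord tone — a neighbor tone.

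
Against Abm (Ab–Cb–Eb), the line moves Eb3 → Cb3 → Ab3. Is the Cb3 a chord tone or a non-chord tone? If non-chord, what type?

Ab minor triad contains Ab, Cb, Eb; Cb is the third, so it is a chord tone.

Chord tone (the third of Ab minor triad).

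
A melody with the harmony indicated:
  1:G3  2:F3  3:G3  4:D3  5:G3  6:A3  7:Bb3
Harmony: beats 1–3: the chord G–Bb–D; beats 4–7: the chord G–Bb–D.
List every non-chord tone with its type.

The harmony at that moment is G minor triad (G, Bb, D); F3 is not a chord tone.
It is approached by step down from G3 and left by step up to G3.
Step away and step back to the same note — a neighbor tone (lower neighbor).
The harmony at that moment is G minor triad (G, Bb, D); A3 is not a chord tone.
It is approached by step up from G3 and left by step up to Bb3.
Step in, step out in the same direction — a passing tone.

F3 (beat 2) — neighbor tone; A3 (beat 6) — passing tone.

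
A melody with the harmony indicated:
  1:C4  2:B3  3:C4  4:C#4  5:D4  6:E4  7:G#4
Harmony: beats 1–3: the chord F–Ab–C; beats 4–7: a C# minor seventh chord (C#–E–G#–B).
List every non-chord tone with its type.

The harmony at that moment is F minor triad (F, Ab, C); B3 is not a chord tone.
It is approached by step down from C4 and left by step up to C4.
Step away and step back to the same note — a neighbor tone (lower neighbor).
The harmony at that moment is C# minor seventh chord (C#, E, G#, B); D4 is not a chord tone.
It is approached by step up from C#4 and left by step up to E4.
Step in, step out in the same direction — a passing tone.

B3 (beat 2) — neighbor tone; D4 (beat 5) — passing tone.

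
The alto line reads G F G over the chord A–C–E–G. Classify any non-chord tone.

F is a neighbor tone.

The harmony at that moment is A minor seventh chord (A, C, E, G); F is not a chord tone.
It is approached by step down from G and left by step up to G.
Step away and step back to the same note — a neighbor tone (lower neighbor).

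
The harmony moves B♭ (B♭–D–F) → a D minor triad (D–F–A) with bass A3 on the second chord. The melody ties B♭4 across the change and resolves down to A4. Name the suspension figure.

At the second chord the bass is A3. The suspended B♭4 lies a ninth above the bass; after resolving down by step to A4, the interval above the bass becomes an octave.
Suspension figures are named by those two intervals: 9–8.

9–8 suspension.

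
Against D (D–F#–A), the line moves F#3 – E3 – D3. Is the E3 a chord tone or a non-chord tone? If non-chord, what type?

The harmony at that moment is D major triad (D, F#, A); E3 is not a chord tone.
It is approached by step down from F#3 and left by step down to D3.
Step in, step out in the same direction — a passing tone.

Non-chord tone — a passing tone.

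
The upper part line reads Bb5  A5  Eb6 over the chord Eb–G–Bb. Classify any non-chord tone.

The harmony at that moment is Eb major triad (Eb, G, Bb); A5 is not a chord tone.
It is approached by step down from Bb5 and left by leap up to Eb6.
Step in, leap out — an escape tone.

A5 is an escape tone.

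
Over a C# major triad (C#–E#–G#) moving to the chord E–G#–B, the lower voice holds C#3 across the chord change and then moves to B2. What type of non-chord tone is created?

C#3 is a suspension.

The harmony at that moment is E major triad (E, G#, B); C#3 is not a chord tone.
It is held over (the same pitch as the preceding C#3) and left by step down to B2.
Held over from the previous chord and resolving down by step — a suspension.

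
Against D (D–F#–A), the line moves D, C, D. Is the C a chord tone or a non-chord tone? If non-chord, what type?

The harmony at that moment is D major triad (D, F#, A); C is not a chord tone.
It is approached by step down from D and left by step up to D.
Step away and step back to the same note — a neighbor tone (lower neighbor).

Non-chord tone — a neighbor tone.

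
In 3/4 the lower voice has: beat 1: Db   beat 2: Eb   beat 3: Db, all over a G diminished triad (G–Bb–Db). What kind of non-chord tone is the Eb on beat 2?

The harmony at that moment is G diminished triad (G, Bb, Db); Eb is not a chord tone.
It is approached by step up from Db and left by step down to Db.
Step away and step back to the same note — a neighbor tone (upper neighbor).

Upper neighbor tone.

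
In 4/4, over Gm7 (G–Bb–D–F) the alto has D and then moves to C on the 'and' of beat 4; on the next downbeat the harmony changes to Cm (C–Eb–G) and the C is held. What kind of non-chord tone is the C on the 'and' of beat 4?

Anticipation.

The harmony at that moment is G minor seventh chord (G, Bb, D, F); C is not a chord tone.
It is approached by step down from D and then sustained as the same pitch into the next harmony.
Arriving early and becoming a chord tone when the harmony changes — an anticipation.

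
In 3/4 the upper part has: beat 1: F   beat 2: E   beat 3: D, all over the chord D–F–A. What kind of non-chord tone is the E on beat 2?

Passing tone.

The harmony at that moment is D minor triad (D, F, A); E is not a chord tone.
It is approached by step down from F and left by step down to D.
Step in, step out in the same direction — a passing tone.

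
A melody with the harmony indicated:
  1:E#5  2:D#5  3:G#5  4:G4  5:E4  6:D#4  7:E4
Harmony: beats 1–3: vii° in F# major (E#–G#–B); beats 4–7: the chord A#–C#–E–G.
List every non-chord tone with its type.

D#5 (beat 2) — escape tone; D#4 (beat 6) — neighbor tone.

The harmony at that moment is E# diminished triad (E#, G#, B); D#5 is not a chord tone.
It is approached by step down from E#5 and left by leap up to G#5.
Step in, leap out — an escape tone.
The harmony at that moment is A# diminished seventh chord (A#, C#, E, G); D#4 is not a chord tone.
It is approached by step down from E4 and left by step up to E4.
Step away and step back to the same note — a neighbor tone (lower neighbor).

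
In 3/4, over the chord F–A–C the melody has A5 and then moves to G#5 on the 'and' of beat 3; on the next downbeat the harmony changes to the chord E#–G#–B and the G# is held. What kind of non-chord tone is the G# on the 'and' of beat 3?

Anticipation.

The harmony at that moment is F major triad (F, A, C); G#5 is not a chord tone.
It is approached by step down from A5 and then sustained as the same pitch into the next harmony.
Arriving early and becoming a chord tone when the harmony changes — an anticipation.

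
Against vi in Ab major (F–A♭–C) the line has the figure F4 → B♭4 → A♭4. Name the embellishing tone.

The harmony at that moment is F minor triad (F, A♭, C); B♭4 is not a chord tone.
It is approached by leap up from F4 and left by step down to A♭4.
Leap in, step out — an appoggiatura.

B♭4 is an appoggiatura.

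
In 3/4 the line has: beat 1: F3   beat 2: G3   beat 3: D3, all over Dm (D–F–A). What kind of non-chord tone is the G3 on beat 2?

Escape tone.

The harmony at that moment is D minor triad (D, F, A); G3 is not a chord tone.
It is approached by step up from F3 and left by leap down to D3.
Step in, leap out, on a weak beat — an escape tone.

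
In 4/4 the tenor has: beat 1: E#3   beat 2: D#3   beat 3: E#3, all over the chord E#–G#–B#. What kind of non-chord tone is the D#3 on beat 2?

The harmony at that moment is E# minor triad (E#, G#, B#); D#3 is not a chord tone.
It is approached by step down from E#3 and left by step up to E#3.
Step away and step back to the same note — a neighbor tone (lower neighbor).

Lower neighbor tone.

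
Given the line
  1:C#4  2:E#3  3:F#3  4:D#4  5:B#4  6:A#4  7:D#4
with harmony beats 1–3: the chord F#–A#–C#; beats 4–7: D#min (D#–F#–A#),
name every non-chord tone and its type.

E#3 (beat 2) — appoggiatura; B#4 (beat 5) — appoggiatura.

The harmony at that moment is F# major triad (F#, A#, C#); E#3 is not a chord tone.
It is approached by leap down from C#4 and left by step up to F#3.
Leap in, step out — an appoggiatura.
The harmony at that moment is D# minor triad (D#, F#, A#); B#4 is not a chord tone.
It is approached by leap up from D#4 and left by step down to A#4.
Leap in, step out — an appoggiatura.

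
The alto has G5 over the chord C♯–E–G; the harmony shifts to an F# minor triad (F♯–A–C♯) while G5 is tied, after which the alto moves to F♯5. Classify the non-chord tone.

G5 is a suspension.

The harmony at that moment is F♯ minor triad (F♯, A, C♯); G5 is not a chord tone.
It is held over (the same pitch as the preceding G5) and left by step down to F♯5.
Held over from the previous chord and resolving down by step — a suspension.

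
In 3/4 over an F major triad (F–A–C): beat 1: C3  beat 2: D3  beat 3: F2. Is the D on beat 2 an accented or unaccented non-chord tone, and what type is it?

The harmony at that moment is F major triad (F, A, C); D3 is not a chord tone.
It is approached by step up from C3 and left by leap down to F2.
Step in, leap out — an escape tone.
It falls on a weak beat, so it is unaccented.

Unaccented escape tone.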